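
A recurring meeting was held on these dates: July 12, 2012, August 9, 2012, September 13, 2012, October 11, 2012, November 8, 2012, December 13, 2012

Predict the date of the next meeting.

January 10, 2013

These are Thursdays at 28- or 35-day spacing (28, 35, 28, 28, 35).
The pattern: 2nd Thursday of the month.
2nd Thursday of January 2013: January 10, 2013.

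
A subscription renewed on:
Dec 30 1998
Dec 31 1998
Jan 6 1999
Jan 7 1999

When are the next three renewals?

Jan 13 1999, Jan 14 1999, Jan 20 1999

The gap pattern 1, 6, 1 repeats every 2 events.
These are the Wednesdays and Thursdays of each week.
Next Wednesday: Jan 13 1999.
Next Thursday: Jan 14 1999.
Next Wednesday: Jan 20 1999.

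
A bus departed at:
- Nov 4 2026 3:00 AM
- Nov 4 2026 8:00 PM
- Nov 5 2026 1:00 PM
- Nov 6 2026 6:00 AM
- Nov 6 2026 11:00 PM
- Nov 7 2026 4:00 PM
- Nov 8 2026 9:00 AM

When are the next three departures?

Gaps: 17, 17, 17, 17, 17, 17 hours — each event is 17 hours after the previous one.
Nov 8 2026 9:00 AM + 17 h = Nov 9 2026 2:00 AM.
Nov 9 2026 2:00 AM + 17 h = Nov 9 2026 7:00 PM.
Nov 9 2026 7:00 PM + 17 h = Nov 10 2026 12:00 PM.

Nov 9 2026 2:00 AM, Nov 9 2026 7:00 PM, Nov 10 2026 12:00 PM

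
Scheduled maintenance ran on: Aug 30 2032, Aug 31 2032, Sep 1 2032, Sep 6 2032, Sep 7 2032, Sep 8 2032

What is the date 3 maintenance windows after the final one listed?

Sep 15 2032

Gaps: 1, 1, 5, 1, 1 days — not constant, but cyclic with period 3.
The events fall on every Monday, Tuesday and Wednesday.
Next Monday: Sep 13 2032.
Next Tuesday: Sep 14 2032.
The following Wednesday is Sep 15 2032.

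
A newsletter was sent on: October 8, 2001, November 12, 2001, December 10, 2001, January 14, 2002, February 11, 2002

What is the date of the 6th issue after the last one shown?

All dates are Mondays, 35, 28, 35, 28 days apart.
Specifically, the 2nd Monday of each month.
March 2002 — 2nd Monday is March 11, 2002.
2nd Monday of April 2002: April 8, 2002.
2nd Monday of May 2002: May 13, 2002.
June 2002 — 2nd Monday is June 10, 2002.
2nd Monday of July 2002: July 8, 2002.
2nd Monday of August 2002: August 12, 2002.

August 12, 2002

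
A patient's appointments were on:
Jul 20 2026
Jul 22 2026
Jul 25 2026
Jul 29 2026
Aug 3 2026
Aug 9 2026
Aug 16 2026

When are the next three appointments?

The spacing grows by 1 each time: 2, 3, 4, 5, 6, 7 days.
Next gap: 8 days. Aug 16 2026 + 8 days = Aug 24 2026.
Next gap: 9 days. Aug 24 2026 + 9 days = Sep 2 2026.
Next gap: 10 days. Sep 2 2026 + 10 days = Sep 12 2026.

Aug 24 2026, Sep 2 2026, Sep 12 2026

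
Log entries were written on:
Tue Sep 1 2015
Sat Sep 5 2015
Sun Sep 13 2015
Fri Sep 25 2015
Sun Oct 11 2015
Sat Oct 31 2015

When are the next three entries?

Intervals are 4, 8, 12, 16, 20 days — an arithmetic progression with common difference 4.
Next gap: 24 days. Sat Oct 31 2015 + 24 days = Tue Nov 24 2015.
Next gap: 28 days. Tue Nov 24 2015 + 28 days = Tue Dec 22 2015.
Next gap: 32 days. Tue Dec 22 2015 + 32 days = Sat Jan 23 2016.

Tue Nov 24 2015, Tue Dec 22 2015, Sat Jan 23 2016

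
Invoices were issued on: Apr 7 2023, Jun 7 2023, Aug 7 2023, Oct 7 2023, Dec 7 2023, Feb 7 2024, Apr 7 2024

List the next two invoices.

Jun 7 2024, Aug 7 2024

Gaps: 61, 61, 61, 61, 62, 60 days — not constant. Every event is on the 7th of the month.
Pattern: the 7th of every 2 months.
Next: June 2024 → Jun 7 2024.
Next: August 2024 → Aug 7 2024.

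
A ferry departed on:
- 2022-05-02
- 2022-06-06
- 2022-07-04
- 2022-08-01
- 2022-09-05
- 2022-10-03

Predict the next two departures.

2022-11-07, 2022-12-05

All dates are Mondays, 35, 28, 28, 35, 28 days apart.
Specifically, the 1st Monday of each month.
1st Monday of November 2022: 2022-11-07.
December 2022 — 1st Monday is 2022-12-05.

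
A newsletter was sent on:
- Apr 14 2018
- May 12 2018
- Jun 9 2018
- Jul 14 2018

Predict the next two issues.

Aug 11 2018, Sep 8 2018

These are Saturdays at 28- or 35-day spacing (28, 28, 35).
The pattern: 2nd Saturday of the month.
2nd Saturday of August 2018: Aug 11 2018.
September 2018 — 2nd Saturday is Sep 8 2018.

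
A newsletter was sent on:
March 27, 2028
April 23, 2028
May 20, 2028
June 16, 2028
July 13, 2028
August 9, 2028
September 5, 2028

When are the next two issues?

October 2, 2028; October 29, 2028

Every event comes 27 days after the last (27, 27, 27, 27, 27, 27).
September 5, 2028 + 27 days = October 2, 2028.
October 2, 2028 + 27 days = October 29, 2028.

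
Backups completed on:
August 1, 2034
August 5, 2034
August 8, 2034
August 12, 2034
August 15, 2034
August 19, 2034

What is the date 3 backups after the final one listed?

Every event lands on a Tuesday or Saturday (gaps cycle 4, 3, 4, 3, 4).
So the schedule is: every Tuesday and Saturday.
The following Tuesday is August 22, 2034.
The following Saturday is August 26, 2034.
Next Tuesday: August 29, 2034.

August 29, 2034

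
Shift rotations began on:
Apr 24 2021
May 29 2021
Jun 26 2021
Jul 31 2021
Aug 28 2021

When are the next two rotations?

Sep 25 2021, Oct 30 2021

These are Saturdays with 35, 28, 35, 28-day gaps.
Each is the final Saturday of its month — May 29 2021 is past the 28th, so '4th Saturday' doesn't fit.
Last Saturday of September 2021: Sep 25 2021.
October 2021 ends with Saturday Oct 30 2021.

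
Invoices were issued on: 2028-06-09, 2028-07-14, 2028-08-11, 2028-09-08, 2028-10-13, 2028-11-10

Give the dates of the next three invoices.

2028-12-08, 2029-01-12, 2029-02-09

Gaps: 35, 28, 28, 35, 28 days — a mix of 28 and 35. Every date is a Friday.
Each is the 2nd Friday of its month.
December 2028 — 2nd Friday is 2028-12-08.
January 2029 — 2nd Friday is 2029-01-12.
2nd Friday of February 2029: 2029-02-09.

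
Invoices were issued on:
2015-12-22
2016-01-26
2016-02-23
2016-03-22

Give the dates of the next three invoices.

Gaps: 35, 28, 28 days — a mix of 28 and 35. Every date is a Tuesday.
Each is the 4th Tuesday of its month.
4th Tuesday of April 2016: 2016-04-26.
May 2016 — 4th Tuesday is 2016-05-24.
June 2016 — 4th Tuesday is 2016-06-28.

2016-04-26, 2016-05-24, 2016-06-28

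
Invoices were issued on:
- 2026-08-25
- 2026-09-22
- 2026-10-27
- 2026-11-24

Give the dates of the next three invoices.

2026-12-22, 2027-01-26, 2027-02-23

Gaps: 28, 35, 28 days — a mix of 28 and 35. Every date is a Tuesday.
Each is the 4th Tuesday of its month.
4th Tuesday of December 2026: 2026-12-22.
4th Tuesday of January 2027: 2027-01-26.
4th Tuesday of February 2027: 2027-02-23.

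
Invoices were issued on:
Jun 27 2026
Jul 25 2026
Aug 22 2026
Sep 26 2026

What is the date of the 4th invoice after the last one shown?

Jan 23 2027

These are Saturdays at 28- or 35-day spacing (28, 28, 35).
The pattern: 4th Saturday of the month.
October 2026 — 4th Saturday is Oct 24 2026.
November 2026 — 4th Saturday is Nov 28 2026.
4th Saturday of December 2026: Dec 26 2026.
4th Saturday of January 2027: Jan 23 2027.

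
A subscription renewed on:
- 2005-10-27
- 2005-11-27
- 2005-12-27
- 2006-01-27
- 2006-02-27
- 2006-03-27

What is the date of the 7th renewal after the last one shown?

2006-10-27

Gaps: 31, 30, 31, 31, 28 days — not constant. Every event is on the 27th of the month.
Pattern: the 27th of each month.
Next: April 2006 → 2006-04-27.
Next: May 2006 → 2006-05-27.
June 2006: 2006-06-27.
Next: July 2006 → 2006-07-27.
August 2006: 2006-08-27.
September 2006: 2006-09-27.
Next: October 2006 → 2006-10-27.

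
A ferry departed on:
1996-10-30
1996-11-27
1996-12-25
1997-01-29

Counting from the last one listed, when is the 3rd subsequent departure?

1997-04-30

These are Wednesdays with 28, 28, 35-day gaps.
Each is the final Wednesday of its month — 1996-10-30 is past the 28th, so '4th Wednesday' doesn't fit.
February 1997 ends with Wednesday 1997-02-26.
Last Wednesday of March 1997: 1997-03-26.
Last Wednesday of April 1997: 1997-04-30.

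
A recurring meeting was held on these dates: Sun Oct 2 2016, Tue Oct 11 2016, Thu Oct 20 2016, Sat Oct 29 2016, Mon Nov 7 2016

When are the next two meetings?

Wed Nov 16 2016, Fri Nov 25 2016

Every event comes 9 days after the last (9, 9, 9, 9).
Mon Nov 7 2016 + 9 days = Wed Nov 16 2016.
Wed Nov 16 2016 + 9 days = Fri Nov 25 2016.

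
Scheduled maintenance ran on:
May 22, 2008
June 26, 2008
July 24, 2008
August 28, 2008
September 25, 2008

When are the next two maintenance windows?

These are Thursdays at 28- or 35-day spacing (35, 28, 35, 28).
The pattern: 4th Thursday of the month.
October 2008 — 4th Thursday is October 23, 2008.
November 2008 — 4th Thursday is November 27, 2008.

October 23, 2008; November 27, 2008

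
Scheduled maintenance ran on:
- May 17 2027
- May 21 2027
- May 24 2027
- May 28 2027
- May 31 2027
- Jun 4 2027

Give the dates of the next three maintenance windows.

Gaps: 4, 3, 4, 3, 4 days — not constant, but cyclic with period 2.
The events fall on every Monday and Friday.
The following Monday is Jun 7 2027.
Next Friday: Jun 11 2027.
The following Monday is Jun 14 2027.

Jun 7 2027, Jun 11 2027, Jun 14 2027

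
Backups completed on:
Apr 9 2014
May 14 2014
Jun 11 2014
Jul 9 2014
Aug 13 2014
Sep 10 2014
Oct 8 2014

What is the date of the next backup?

Nov 12 2014

Gaps: 35, 28, 28, 35, 28, 28 days — a mix of 28 and 35. Every date is a Wednesday.
Each is the 2nd Wednesday of its month.
2nd Wednesday of November 2014: Nov 12 2014.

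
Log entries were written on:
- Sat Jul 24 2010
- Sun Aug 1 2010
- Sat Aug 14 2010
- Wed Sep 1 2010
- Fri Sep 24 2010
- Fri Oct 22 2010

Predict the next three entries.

Gaps: 8, 13, 18, 23, 28 days — each gap is 5 larger than the previous one.
Next gap: 33 days. Fri Oct 22 2010 + 33 days = Wed Nov 24 2010.
Next gap: 38 days. Wed Nov 24 2010 + 38 days = Sat Jan 1 2011.
Next gap: 43 days. Sat Jan 1 2011 + 43 days = Sun Feb 13 2011.

Wed Nov 24 2010, Sat Jan 1 2011, Sun Feb 13 2011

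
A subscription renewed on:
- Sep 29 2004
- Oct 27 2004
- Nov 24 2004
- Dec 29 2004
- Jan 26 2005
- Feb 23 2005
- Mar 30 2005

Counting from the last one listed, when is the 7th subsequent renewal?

Oct 26 2005

All Wednesdays; the gaps (28, 28, 35, 28, 28, 35) vary with month length.
This is the last Wednesday of each month.
Last Wednesday of April 2005: Apr 27 2005.
May 2005 ends with Wednesday May 25 2005.
June 2005 ends with Wednesday Jun 29 2005.
Last Wednesday of July 2005: Jul 27 2005.
Last Wednesday of August 2005: Aug 31 2005.
September 2005 ends with Wednesday Sep 28 2005.
October 2005 ends with Wednesday Oct 26 2005.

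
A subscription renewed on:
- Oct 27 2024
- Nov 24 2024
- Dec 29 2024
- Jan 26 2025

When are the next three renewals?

Feb 23 2025, Mar 30 2025, Apr 27 2025

These are Sundays with 28, 35, 28-day gaps.
Each is the final Sunday of its month — Dec 29 2024 is past the 28th, so '4th Sunday' doesn't fit.
February 2025 ends with Sunday Feb 23 2025.
March 2025 ends with Sunday Mar 30 2025.
Last Sunday of April 2025: Apr 27 2025.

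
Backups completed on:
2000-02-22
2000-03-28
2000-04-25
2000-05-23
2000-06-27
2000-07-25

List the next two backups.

2000-08-22, 2000-09-26

These are Tuesdays at 28- or 35-day spacing (35, 28, 28, 35, 28).
The pattern: 4th Tuesday of the month.
August 2000 — 4th Tuesday is 2000-08-22.
4th Tuesday of September 2000: 2000-09-26.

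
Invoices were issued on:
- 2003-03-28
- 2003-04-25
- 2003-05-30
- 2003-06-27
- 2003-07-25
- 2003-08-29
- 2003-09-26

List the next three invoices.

2003-10-31, 2003-11-28, 2003-12-26

These are Fridays with 28, 35, 28, 28, 35, 28-day gaps.
Each is the final Friday of its month — 2003-05-30 is past the 28th, so '4th Friday' doesn't fit.
October 2003 ends with Friday 2003-10-31.
November 2003 ends with Friday 2003-11-28.
Last Friday of December 2003: 2003-12-26.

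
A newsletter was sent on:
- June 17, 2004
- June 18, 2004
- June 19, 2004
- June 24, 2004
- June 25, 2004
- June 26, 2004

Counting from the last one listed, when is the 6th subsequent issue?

Every event lands on a Thursday or Friday or Saturday (gaps cycle 1, 1, 5, 1, 1).
So the schedule is: every Thursday, Friday and Saturday.
The following Thursday is July 1, 2004.
Next Friday: July 2, 2004.
Next Saturday: July 3, 2004.
The following Thursday is July 8, 2004.
Next Friday: July 9, 2004.
Next Saturday: July 10, 2004.

July 10, 2004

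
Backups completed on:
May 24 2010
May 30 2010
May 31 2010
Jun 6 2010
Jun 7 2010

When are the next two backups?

Jun 13 2010, Jun 14 2010

Every event lands on a Monday or Sunday (gaps cycle 6, 1, 6, 1).
So the schedule is: every Monday and Sunday.
The following Sunday is Jun 13 2010.
The following Monday is Jun 14 2010.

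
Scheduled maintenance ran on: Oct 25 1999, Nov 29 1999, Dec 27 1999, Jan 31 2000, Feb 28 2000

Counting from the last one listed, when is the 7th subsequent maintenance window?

Sep 25 2000

All Mondays; the gaps (35, 28, 35, 28) vary with month length.
This is the last Monday of each month.
March 2000 ends with Monday Mar 27 2000.
Last Monday of April 2000: Apr 24 2000.
Last Monday of May 2000: May 29 2000.
Last Monday of June 2000: Jun 26 2000.
July 2000 ends with Monday Jul 31 2000.
August 2000 ends with Monday Aug 28 2000.
September 2000 ends with Monday Sep 25 2000.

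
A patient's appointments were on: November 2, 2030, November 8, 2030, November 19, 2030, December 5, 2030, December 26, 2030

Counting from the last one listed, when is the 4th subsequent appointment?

Gaps: 6, 11, 16, 21 days — each gap is 5 larger than the previous one.
Next gap: 26 days. December 26, 2030 + 26 days = January 21, 2031.
Next gap: 31 days. January 21, 2031 + 31 days = February 21, 2031.
Next gap: 36 days. February 21, 2031 + 36 days = March 29, 2031.
Next gap: 41 days. March 29, 2031 + 41 days = May 9, 2031.

May 9, 2031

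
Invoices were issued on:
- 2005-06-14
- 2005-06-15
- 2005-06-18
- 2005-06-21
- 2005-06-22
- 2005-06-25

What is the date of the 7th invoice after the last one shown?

Gaps: 1, 3, 3, 1, 3 days — not constant, but cyclic with period 3.
The events fall on every Tuesday, Wednesday and Saturday.
Next Tuesday: 2005-06-28.
Next Wednesday: 2005-06-29.
Next Saturday: 2005-07-02.
Next Tuesday: 2005-07-05.
Next Wednesday: 2005-07-06.
Next Saturday: 2005-07-09.
The following Tuesday is 2005-07-12.

2005-07-12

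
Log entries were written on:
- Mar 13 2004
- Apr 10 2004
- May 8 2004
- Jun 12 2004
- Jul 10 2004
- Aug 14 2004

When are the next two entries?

Gaps: 28, 28, 35, 28, 35 days — a mix of 28 and 35. Every date is a Saturday.
Each is the 2nd Saturday of its month.
2nd Saturday of September 2004: Sep 11 2004.
2nd Saturday of October 2004: Oct 9 2004.

Sep 11 2004, Oct 9 2004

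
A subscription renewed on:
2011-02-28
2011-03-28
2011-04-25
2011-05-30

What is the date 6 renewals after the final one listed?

All Mondays; the gaps (28, 28, 35) vary with month length.
This is the last Monday of each month.
Last Monday of June 2011: 2011-06-27.
Last Monday of July 2011: 2011-07-25.
Last Monday of August 2011: 2011-08-29.
September 2011 ends with Monday 2011-09-26.
October 2011 ends with Monday 2011-10-31.
November 2011 ends with Monday 2011-11-28.

2011-11-28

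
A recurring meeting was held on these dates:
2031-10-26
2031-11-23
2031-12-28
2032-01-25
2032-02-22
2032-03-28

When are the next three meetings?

All dates are Sundays, 28, 35, 28, 28, 35 days apart.
Specifically, the 4th Sunday of each month.
April 2032 — 4th Sunday is 2032-04-25.
4th Sunday of May 2032: 2032-05-23.
June 2032 — 4th Sunday is 2032-06-27.

2032-04-25, 2032-05-23, 2032-06-27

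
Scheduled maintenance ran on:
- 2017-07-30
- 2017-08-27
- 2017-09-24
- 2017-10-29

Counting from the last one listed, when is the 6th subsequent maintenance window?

Every date is a Sunday; gaps 28, 28, 35 days.
Each is the last Sunday of its month (at least one falls on the 29th or later, ruling out '4th Sunday').
November 2017 ends with Sunday 2017-11-26.
Last Sunday of December 2017: 2017-12-31.
January 2018 ends with Sunday 2018-01-28.
February 2018 ends with Sunday 2018-02-25.
March 2018 ends with Sunday 2018-03-25.
Last Sunday of April 2018: 2018-04-29.

2018-04-29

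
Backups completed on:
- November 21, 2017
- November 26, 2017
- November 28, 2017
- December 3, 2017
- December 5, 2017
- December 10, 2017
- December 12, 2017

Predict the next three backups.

December 17, 2017; December 19, 2017; December 24, 2017

Every event lands on a Tuesday or Sunday (gaps cycle 5, 2, 5, 2, 5, 2).
So the schedule is: every Tuesday and Sunday.
Next Sunday: December 17, 2017.
Next Tuesday: December 19, 2017.
Next Sunday: December 24, 2017.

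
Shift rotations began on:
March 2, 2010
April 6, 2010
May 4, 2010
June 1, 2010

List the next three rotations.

July 6, 2010; August 3, 2010; September 7, 2010

Gaps: 35, 28, 28 days — a mix of 28 and 35. Every date is a Tuesday.
Each is the 1st Tuesday of its month.
1st Tuesday of July 2010: July 6, 2010.
1st Tuesday of August 2010: August 3, 2010.
September 2010 — 1st Tuesday is September 7, 2010.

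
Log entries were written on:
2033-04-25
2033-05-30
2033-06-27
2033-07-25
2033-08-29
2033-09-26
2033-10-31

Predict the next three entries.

All Mondays; the gaps (35, 28, 28, 35, 28, 35) vary with month length.
This is the last Monday of each month.
November 2033 ends with Monday 2033-11-28.
Last Monday of December 2033: 2033-12-26.
January 2034 ends with Monday 2034-01-30.

2033-11-28, 2033-12-26, 2034-01-30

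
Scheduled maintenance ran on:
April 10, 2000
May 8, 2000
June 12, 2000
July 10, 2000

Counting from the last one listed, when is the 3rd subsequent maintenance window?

Gaps: 28, 35, 28 days — a mix of 28 and 35. Every date is a Monday.
Each is the 2nd Monday of its month.
August 2000 — 2nd Monday is August 14, 2000.
2nd Monday of September 2000: September 11, 2000.
2nd Monday of October 2000: October 9, 2000.

October 9, 2000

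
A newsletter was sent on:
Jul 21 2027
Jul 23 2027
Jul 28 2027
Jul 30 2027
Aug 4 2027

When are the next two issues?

Every event lands on a Wednesday or Friday (gaps cycle 2, 5, 2, 5).
So the schedule is: every Wednesday and Friday.
Next Friday: Aug 6 2027.
The following Wednesday is Aug 11 2027.

Aug 6 2027, Aug 11 2027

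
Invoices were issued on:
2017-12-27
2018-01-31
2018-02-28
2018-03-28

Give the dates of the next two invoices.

All Wednesdays; the gaps (35, 28, 28) vary with month length.
This is the last Wednesday of each month.
April 2018 ends with Wednesday 2018-04-25.
Last Wednesday of May 2018: 2018-05-30.

2018-04-25, 2018-05-30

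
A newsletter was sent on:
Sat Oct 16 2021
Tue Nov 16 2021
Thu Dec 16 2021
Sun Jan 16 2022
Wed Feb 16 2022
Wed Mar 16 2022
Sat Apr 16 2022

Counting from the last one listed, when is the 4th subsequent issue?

Gaps: 31, 30, 31, 31, 28, 31 days — not constant. Every event is on the 16th of the month.
Pattern: the 16th of each month.
May 2022: Mon May 16 2022.
Next: June 2022 → Thu Jun 16 2022.
Next: July 2022 → Sat Jul 16 2022.
Next: August 2022 → Tue Aug 16 2022.

Tue Aug 16 2022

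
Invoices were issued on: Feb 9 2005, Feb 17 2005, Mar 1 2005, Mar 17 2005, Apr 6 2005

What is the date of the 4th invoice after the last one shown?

Intervals are 8, 12, 16, 20 days — an arithmetic progression with common difference 4.
Next gap: 24 days. Apr 6 2005 + 24 days = Apr 30 2005.
Next gap: 28 days. Apr 30 2005 + 28 days = May 28 2005.
Next gap: 32 days. May 28 2005 + 32 days = Jun 29 2005.
Next gap: 36 days. Jun 29 2005 + 36 days = Aug 4 2005.

Aug 4 2005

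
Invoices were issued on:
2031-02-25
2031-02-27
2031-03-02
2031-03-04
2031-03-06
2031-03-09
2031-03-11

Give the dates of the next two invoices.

The gap pattern 2, 3, 2, 2, 3, 2 repeats every 3 events.
These are the Tuesdays, Thursdays and Sundays of each week.
The following Thursday is 2031-03-13.
Next Sunday: 2031-03-16.

2031-03-13, 2031-03-16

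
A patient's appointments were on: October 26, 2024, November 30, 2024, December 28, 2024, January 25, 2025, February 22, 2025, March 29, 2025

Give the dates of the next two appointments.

April 26, 2025; May 31, 2025

These are Saturdays with 35, 28, 28, 28, 35-day gaps.
Each is the final Saturday of its month — November 30, 2024 is past the 28th, so '4th Saturday' doesn't fit.
April 2025 ends with Saturday April 26, 2025.
Last Saturday of May 2025: May 31, 2025.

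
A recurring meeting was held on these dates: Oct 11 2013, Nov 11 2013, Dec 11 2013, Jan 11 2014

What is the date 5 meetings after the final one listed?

Jun 11 2014

Each date is the 11th; the gaps (31, 30, 31) track the month lengths.
The rule is the 11th of each month.
February 2014: Feb 11 2014.
Next: March 2014 → Mar 11 2014.
Next: April 2014 → Apr 11 2014.
Next: May 2014 → May 11 2014.
June 2014: Jun 11 2014.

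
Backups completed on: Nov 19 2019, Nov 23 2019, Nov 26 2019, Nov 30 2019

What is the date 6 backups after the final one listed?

Gaps: 4, 3, 4 days — not constant, but cyclic with period 2.
The events fall on every Tuesday and Saturday.
The following Tuesday is Dec 3 2019.
The following Saturday is Dec 7 2019.
Next Tuesday: Dec 10 2019.
Next Saturday: Dec 14 2019.
The following Tuesday is Dec 17 2019.
The following Saturday is Dec 21 2019.

Dec 21 2019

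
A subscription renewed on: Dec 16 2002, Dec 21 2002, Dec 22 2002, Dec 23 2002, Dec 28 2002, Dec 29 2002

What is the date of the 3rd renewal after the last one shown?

Jan 5 2003

Every event lands on a Monday or Saturday or Sunday (gaps cycle 5, 1, 1, 5, 1).
So the schedule is: every Monday, Saturday and Sunday.
Next Monday: Dec 30 2002.
Next Saturday: Jan 4 2003.
The following Sunday is Jan 5 2003.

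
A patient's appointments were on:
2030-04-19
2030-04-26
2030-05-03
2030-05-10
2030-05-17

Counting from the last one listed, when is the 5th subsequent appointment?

Every event comes 7 days after the last (7, 7, 7, 7).
2030-05-17 + 7 days = 2030-05-24.
2030-05-24 + 7 days = 2030-05-31.
2030-05-31 + 7 days = 2030-06-07.
2030-06-07 + 7 days = 2030-06-14.
2030-06-14 + 7 days = 2030-06-21.

2030-06-21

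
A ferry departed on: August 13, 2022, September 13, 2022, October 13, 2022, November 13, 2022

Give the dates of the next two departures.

December 13, 2022; January 13, 2023

Gaps: 31, 30, 31 days — not constant. Every event is on the 13th of the month.
Pattern: the 13th of each month.
December 2022: December 13, 2022.
Next: January 2023 → January 13, 2023.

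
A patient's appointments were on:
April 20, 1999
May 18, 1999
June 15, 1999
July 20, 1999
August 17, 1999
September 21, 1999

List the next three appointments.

All dates are Tuesdays, 28, 28, 35, 28, 35 days apart.
Specifically, the 3rd Tuesday of each month.
October 1999 — 3rd Tuesday is October 19, 1999.
November 1999 — 3rd Tuesday is November 16, 1999.
December 1999 — 3rd Tuesday is December 21, 1999.

October 19, 1999; November 16, 1999; December 21, 1999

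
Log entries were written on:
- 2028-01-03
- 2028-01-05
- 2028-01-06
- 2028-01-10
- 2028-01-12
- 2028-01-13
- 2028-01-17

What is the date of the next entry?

The gap pattern 2, 1, 4, 2, 1, 4 repeats every 3 events.
These are the Mondays, Wednesdays and Thursdays of each week.
Next Wednesday: 2028-01-19.

2028-01-19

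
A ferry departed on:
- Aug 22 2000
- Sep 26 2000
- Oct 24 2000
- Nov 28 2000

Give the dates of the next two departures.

These are Tuesdays at 28- or 35-day spacing (35, 28, 35).
The pattern: 4th Tuesday of the month.
4th Tuesday of December 2000: Dec 26 2000.
4th Tuesday of January 2001: Jan 23 2001.

Dec 26 2000, Jan 23 2001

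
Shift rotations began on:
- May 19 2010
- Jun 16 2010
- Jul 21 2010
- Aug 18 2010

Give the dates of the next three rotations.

Gaps: 28, 35, 28 days — a mix of 28 and 35. Every date is a Wednesday.
Each is the 3rd Wednesday of its month.
3rd Wednesday of September 2010: Sep 15 2010.
October 2010 — 3rd Wednesday is Oct 20 2010.
November 2010 — 3rd Wednesday is Nov 17 2010.

Sep 15 2010, Oct 20 2010, Nov 17 2010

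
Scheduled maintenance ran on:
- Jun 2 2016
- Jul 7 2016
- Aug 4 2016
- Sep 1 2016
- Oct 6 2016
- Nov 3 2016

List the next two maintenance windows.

All dates are Thursdays, 35, 28, 28, 35, 28 days apart.
Specifically, the 1st Thursday of each month.
December 2016 — 1st Thursday is Dec 1 2016.
1st Thursday of January 2017: Jan 5 2017.

Dec 1 2016, Jan 5 2017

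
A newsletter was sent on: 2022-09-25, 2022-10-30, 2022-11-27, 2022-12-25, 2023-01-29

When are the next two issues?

All Sundays; the gaps (35, 28, 28, 35) vary with month length.
This is the last Sunday of each month.
Last Sunday of February 2023: 2023-02-26.
March 2023 ends with Sunday 2023-03-26.

2023-02-26, 2023-03-26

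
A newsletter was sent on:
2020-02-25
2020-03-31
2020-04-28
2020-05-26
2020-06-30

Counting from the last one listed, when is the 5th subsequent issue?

2020-11-24

These are Tuesdays with 35, 28, 28, 35-day gaps.
Each is the final Tuesday of its month — 2020-03-31 is past the 28th, so '4th Tuesday' doesn't fit.
July 2020 ends with Tuesday 2020-07-28.
August 2020 ends with Tuesday 2020-08-25.
September 2020 ends with Tuesday 2020-09-29.
Last Tuesday of October 2020: 2020-10-27.
November 2020 ends with Tuesday 2020-11-24.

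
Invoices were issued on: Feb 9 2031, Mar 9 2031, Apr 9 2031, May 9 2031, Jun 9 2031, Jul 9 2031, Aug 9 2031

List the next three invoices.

Each date is the 9th; the gaps (28, 31, 30, 31, 30, 31) track the month lengths.
The rule is the 9th of each month.
Next: September 2031 → Sep 9 2031.
October 2031: Oct 9 2031.
November 2031: Nov 9 2031.

Sep 9 2031, Oct 9 2031, Nov 9 2031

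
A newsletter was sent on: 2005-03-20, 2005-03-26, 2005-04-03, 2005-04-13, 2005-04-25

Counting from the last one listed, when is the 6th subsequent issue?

2005-08-17

Gaps: 6, 8, 10, 12 days — each gap is 2 larger than the previous one.
Next gap: 14 days. 2005-04-25 + 14 days = 2005-05-09.
Next gap: 16 days. 2005-05-09 + 16 days = 2005-05-25.
Next gap: 18 days. 2005-05-25 + 18 days = 2005-06-12.
Next gap: 20 days. 2005-06-12 + 20 days = 2005-07-02.
Next gap: 22 days. 2005-07-02 + 22 days = 2005-07-24.
Next gap: 24 days. 2005-07-24 + 24 days = 2005-08-17.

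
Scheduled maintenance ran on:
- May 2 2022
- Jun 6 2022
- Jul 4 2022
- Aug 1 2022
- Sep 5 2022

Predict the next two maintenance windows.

All dates are Mondays, 35, 28, 28, 35 days apart.
Specifically, the 1st Monday of each month.
1st Monday of October 2022: Oct 3 2022.
1st Monday of November 2022: Nov 7 2022.

Oct 3 2022, Nov 7 2022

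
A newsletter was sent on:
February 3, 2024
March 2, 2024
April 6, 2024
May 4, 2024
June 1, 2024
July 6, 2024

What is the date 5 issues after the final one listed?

December 7, 2024

These are Saturdays at 28- or 35-day spacing (28, 35, 28, 28, 35).
The pattern: 1st Saturday of the month.
1st Saturday of August 2024: August 3, 2024.
September 2024 — 1st Saturday is September 7, 2024.
1st Saturday of October 2024: October 5, 2024.
1st Saturday of November 2024: November 2, 2024.
1st Saturday of December 2024: December 7, 2024.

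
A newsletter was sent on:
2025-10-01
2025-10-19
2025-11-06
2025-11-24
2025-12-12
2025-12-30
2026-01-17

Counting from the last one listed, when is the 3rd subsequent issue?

Gaps between consecutive events: 18, 18, 18, 18, 18, 18 days — a constant 18-day interval.
2026-01-17 + 18 days = 2026-02-04.
2026-02-04 + 18 days = 2026-02-22.
2026-02-22 + 18 days = 2026-03-12.

2026-03-12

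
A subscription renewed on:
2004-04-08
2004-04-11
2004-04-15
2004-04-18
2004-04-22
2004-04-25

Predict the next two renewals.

2004-04-29, 2004-05-02

Gaps: 3, 4, 3, 4, 3 days — not constant, but cyclic with period 2.
The events fall on every Thursday and Sunday.
Next Thursday: 2004-04-29.
Next Sunday: 2004-05-02.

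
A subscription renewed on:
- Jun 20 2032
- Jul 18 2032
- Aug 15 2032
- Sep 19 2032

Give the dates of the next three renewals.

Oct 17 2032, Nov 21 2032, Dec 19 2032

All dates are Sundays, 28, 28, 35 days apart.
Specifically, the 3rd Sunday of each month.
October 2032 — 3rd Sunday is Oct 17 2032.
3rd Sunday of November 2032: Nov 21 2032.
December 2032 — 3rd Sunday is Dec 19 2032.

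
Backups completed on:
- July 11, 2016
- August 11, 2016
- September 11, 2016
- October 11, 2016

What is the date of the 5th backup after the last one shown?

March 11, 2017

Gaps: 31, 31, 30 days — not constant. Every event is on the 11th of the month.
Pattern: the 11th of each month.
November 2016: November 11, 2016.
December 2016: December 11, 2016.
Next: January 2017 → January 11, 2017.
Next: February 2017 → February 11, 2017.
Next: March 2017 → March 11, 2017.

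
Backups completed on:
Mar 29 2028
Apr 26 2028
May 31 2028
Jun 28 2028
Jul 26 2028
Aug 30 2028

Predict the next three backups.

Every date is a Wednesday; gaps 28, 35, 28, 28, 35 days.
Each is the last Wednesday of its month (at least one falls on the 29th or later, ruling out '4th Wednesday').
September 2028 ends with Wednesday Sep 27 2028.
October 2028 ends with Wednesday Oct 25 2028.
Last Wednesday of November 2028: Nov 29 2028.

Sep 27 2028, Oct 25 2028, Nov 29 2028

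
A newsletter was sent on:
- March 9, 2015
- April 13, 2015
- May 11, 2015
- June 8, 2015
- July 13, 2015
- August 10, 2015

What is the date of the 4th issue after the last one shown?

December 14, 2015

Gaps: 35, 28, 28, 35, 28 days — a mix of 28 and 35. Every date is a Monday.
Each is the 2nd Monday of its month.
2nd Monday of September 2015: September 14, 2015.
October 2015 — 2nd Monday is October 12, 2015.
November 2015 — 2nd Monday is November 9, 2015.
2nd Monday of December 2015: December 14, 2015.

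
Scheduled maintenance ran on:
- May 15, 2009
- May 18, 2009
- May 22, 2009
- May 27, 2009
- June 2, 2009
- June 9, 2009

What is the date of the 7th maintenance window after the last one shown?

August 25, 2009

The spacing grows by 1 each time: 3, 4, 5, 6, 7 days.
Next gap: 8 days. June 9, 2009 + 8 days = June 17, 2009.
Next gap: 9 days. June 17, 2009 + 9 days = June 26, 2009.
Next gap: 10 days. June 26, 2009 + 10 days = July 6, 2009.
Next gap: 11 days. July 6, 2009 + 11 days = July 17, 2009.
Next gap: 12 days. July 17, 2009 + 12 days = July 29, 2009.
Next gap: 13 days. July 29, 2009 + 13 days = August 11, 2009.
Next gap: 14 days. August 11, 2009 + 14 days = August 25, 2009.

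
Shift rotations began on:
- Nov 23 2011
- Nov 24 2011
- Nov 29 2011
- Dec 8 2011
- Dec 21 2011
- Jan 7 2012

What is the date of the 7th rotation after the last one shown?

Intervals are 1, 5, 9, 13, 17 days — an arithmetic progression with common difference 4.
Next gap: 21 days. Jan 7 2012 + 21 days = Jan 28 2012.
Next gap: 25 days. Jan 28 2012 + 25 days = Feb 22 2012.
Next gap: 29 days. Feb 22 2012 + 29 days = Mar 22 2012.
Next gap: 33 days. Mar 22 2012 + 33 days = Apr 24 2012.
Next gap: 37 days. Apr 24 2012 + 37 days = May 31 2012.
Next gap: 41 days. May 31 2012 + 41 days = Jul 11 2012.
Next gap: 45 days. Jul 11 2012 + 45 days = Aug 25 2012.

Aug 25 2012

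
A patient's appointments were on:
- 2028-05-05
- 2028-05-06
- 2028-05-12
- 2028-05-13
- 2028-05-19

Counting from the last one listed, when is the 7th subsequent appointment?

Every event lands on a Friday or Saturday (gaps cycle 1, 6, 1, 6).
So the schedule is: every Friday and Saturday.
Next Saturday: 2028-05-20.
Next Friday: 2028-05-26.
Next Saturday: 2028-05-27.
Next Friday: 2028-06-02.
Next Saturday: 2028-06-03.
The following Friday is 2028-06-09.
Next Saturday: 2028-06-10.

2028-06-10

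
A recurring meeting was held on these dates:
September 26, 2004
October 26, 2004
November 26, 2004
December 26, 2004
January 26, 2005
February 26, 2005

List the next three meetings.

The day-of-month is always 26 (30, 31, 30, 31, 31 days between events).
So this recurs on the 26th of each month.
March 2005: March 26, 2005.
April 2005: April 26, 2005.
Next: May 2005 → May 26, 2005.

March 26, 2005; April 26, 2005; May 26, 2005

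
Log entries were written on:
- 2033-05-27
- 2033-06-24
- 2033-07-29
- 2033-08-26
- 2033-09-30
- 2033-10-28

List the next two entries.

Every date is a Friday; gaps 28, 35, 28, 35, 28 days.
Each is the last Friday of its month (at least one falls on the 29th or later, ruling out '4th Friday').
Last Friday of November 2033: 2033-11-25.
December 2033 ends with Friday 2033-12-30.

2033-11-25, 2033-12-30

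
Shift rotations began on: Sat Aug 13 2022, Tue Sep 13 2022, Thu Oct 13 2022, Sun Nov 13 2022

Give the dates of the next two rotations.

Tue Dec 13 2022, Fri Jan 13 2023

Gaps: 31, 30, 31 days — not constant. Every event is on the 13th of the month.
Pattern: the 13th of each month.
Next: December 2022 → Tue Dec 13 2022.
Next: January 2023 → Fri Jan 13 2023.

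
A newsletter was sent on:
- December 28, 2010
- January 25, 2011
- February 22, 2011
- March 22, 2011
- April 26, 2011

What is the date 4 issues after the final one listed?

Gaps: 28, 28, 28, 35 days — a mix of 28 and 35. Every date is a Tuesday.
Each is the 4th Tuesday of its month.
4th Tuesday of May 2011: May 24, 2011.
4th Tuesday of June 2011: June 28, 2011.
4th Tuesday of July 2011: July 26, 2011.
August 2011 — 4th Tuesday is August 23, 2011.

August 23, 2011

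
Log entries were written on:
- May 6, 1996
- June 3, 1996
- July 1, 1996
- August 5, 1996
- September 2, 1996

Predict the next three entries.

These are Mondays at 28- or 35-day spacing (28, 28, 35, 28).
The pattern: 1st Monday of the month.
October 1996 — 1st Monday is October 7, 1996.
November 1996 — 1st Monday is November 4, 1996.
1st Monday of December 1996: December 2, 1996.

October 7, 1996; November 4, 1996; December 2, 1996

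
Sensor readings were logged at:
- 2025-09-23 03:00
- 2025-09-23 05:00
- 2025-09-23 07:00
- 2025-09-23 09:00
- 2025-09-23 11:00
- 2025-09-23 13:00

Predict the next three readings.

2025-09-23 15:00, 2025-09-23 17:00, 2025-09-23 19:00

Gaps: 2, 2, 2, 2, 2 hours — each event is 2 hours after the previous one.
2025-09-23 13:00 + 2 h = 2025-09-23 15:00.
2025-09-23 15:00 + 2 h = 2025-09-23 17:00.
2025-09-23 17:00 + 2 h = 2025-09-23 19:00.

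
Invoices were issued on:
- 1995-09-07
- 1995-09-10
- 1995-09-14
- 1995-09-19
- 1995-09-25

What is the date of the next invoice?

1995-10-02

Gaps: 3, 4, 5, 6 days — each gap is 1 larger than the previous one.
Next gap: 7 days. 1995-09-25 + 7 days = 1995-10-02.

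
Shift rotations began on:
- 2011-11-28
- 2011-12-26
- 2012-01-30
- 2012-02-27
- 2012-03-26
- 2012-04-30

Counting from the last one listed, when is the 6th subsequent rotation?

Every date is a Monday; gaps 28, 35, 28, 28, 35 days.
Each is the last Monday of its month (at least one falls on the 29th or later, ruling out '4th Monday').
May 2012 ends with Monday 2012-05-28.
June 2012 ends with Monday 2012-06-25.
Last Monday of July 2012: 2012-07-30.
August 2012 ends with Monday 2012-08-27.
September 2012 ends with Monday 2012-09-24.
October 2012 ends with Monday 2012-10-29.

2012-10-29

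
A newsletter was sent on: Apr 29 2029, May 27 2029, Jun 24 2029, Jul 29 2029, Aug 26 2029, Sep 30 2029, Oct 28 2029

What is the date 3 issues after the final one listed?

Jan 27 2030

Every date is a Sunday; gaps 28, 28, 35, 28, 35, 28 days.
Each is the last Sunday of its month (at least one falls on the 29th or later, ruling out '4th Sunday').
November 2029 ends with Sunday Nov 25 2029.
December 2029 ends with Sunday Dec 30 2029.
January 2030 ends with Sunday Jan 27 2030.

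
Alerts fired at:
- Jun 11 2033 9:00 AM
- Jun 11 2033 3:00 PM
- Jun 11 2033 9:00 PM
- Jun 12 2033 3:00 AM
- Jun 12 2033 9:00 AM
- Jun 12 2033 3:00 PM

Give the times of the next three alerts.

Jun 12 2033 9:00 PM, Jun 13 2033 3:00 AM, Jun 13 2033 9:00 AM

The interval is a steady 6 hours (6, 6, 6, 6, 6).
Jun 12 2033 3:00 PM + 6 h = Jun 12 2033 9:00 PM.
Jun 12 2033 9:00 PM + 6 h = Jun 13 2033 3:00 AM.
Jun 13 2033 3:00 AM + 6 h = Jun 13 2033 9:00 AM.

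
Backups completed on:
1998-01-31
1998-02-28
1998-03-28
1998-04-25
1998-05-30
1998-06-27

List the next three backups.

All Saturdays; the gaps (28, 28, 28, 35, 28) vary with month length.
This is the last Saturday of each month.
July 1998 ends with Saturday 1998-07-25.
Last Saturday of August 1998: 1998-08-29.
September 1998 ends with Saturday 1998-09-26.

1998-07-25, 1998-08-29, 1998-09-26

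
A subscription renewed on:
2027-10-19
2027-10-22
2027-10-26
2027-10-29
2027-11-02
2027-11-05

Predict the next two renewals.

2027-11-09, 2027-11-12

Gaps: 3, 4, 3, 4, 3 days — not constant, but cyclic with period 2.
The events fall on every Tuesday and Friday.
Next Tuesday: 2027-11-09.
Next Friday: 2027-11-12.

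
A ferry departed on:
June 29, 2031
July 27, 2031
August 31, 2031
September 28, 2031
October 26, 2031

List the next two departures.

November 30, 2031; December 28, 2031

These are Sundays with 28, 35, 28, 28-day gaps.
Each is the final Sunday of its month — June 29, 2031 is past the 28th, so '4th Sunday' doesn't fit.
November 2031 ends with Sunday November 30, 2031.
December 2031 ends with Sunday December 28, 2031.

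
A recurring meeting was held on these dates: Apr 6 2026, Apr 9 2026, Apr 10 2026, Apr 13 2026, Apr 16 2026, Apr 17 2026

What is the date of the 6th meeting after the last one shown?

May 1 2026

Gaps: 3, 1, 3, 3, 1 days — not constant, but cyclic with period 3.
The events fall on every Monday, Thursday and Friday.
The following Monday is Apr 20 2026.
The following Thursday is Apr 23 2026.
Next Friday: Apr 24 2026.
The following Monday is Apr 27 2026.
The following Thursday is Apr 30 2026.
Next Friday: May 1 2026.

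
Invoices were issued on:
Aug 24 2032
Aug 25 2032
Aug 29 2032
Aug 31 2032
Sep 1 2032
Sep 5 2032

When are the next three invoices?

Sep 7 2032, Sep 8 2032, Sep 12 2032

The gap pattern 1, 4, 2, 1, 4 repeats every 3 events.
These are the Tuesdays, Wednesdays and Sundays of each week.
Next Tuesday: Sep 7 2032.
Next Wednesday: Sep 8 2032.
The following Sunday is Sep 12 2032.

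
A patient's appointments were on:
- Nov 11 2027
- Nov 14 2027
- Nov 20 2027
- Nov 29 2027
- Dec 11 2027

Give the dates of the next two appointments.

Dec 26 2027, Jan 13 2028

The spacing grows by 3 each time: 3, 6, 9, 12 days.
Next gap: 15 days. Dec 11 2027 + 15 days = Dec 26 2027.
Next gap: 18 days. Dec 26 2027 + 18 days = Jan 13 2028.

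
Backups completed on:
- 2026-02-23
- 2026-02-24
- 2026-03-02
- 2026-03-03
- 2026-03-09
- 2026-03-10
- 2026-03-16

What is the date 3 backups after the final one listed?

2026-03-24

The gap pattern 1, 6, 1, 6, 1, 6 repeats every 2 events.
These are the Mondays and Tuesdays of each week.
The following Tuesday is 2026-03-17.
The following Monday is 2026-03-23.
The following Tuesday is 2026-03-24.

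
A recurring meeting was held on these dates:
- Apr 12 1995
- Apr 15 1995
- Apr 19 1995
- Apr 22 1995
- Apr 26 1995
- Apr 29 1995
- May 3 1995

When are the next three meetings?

Every event lands on a Wednesday or Saturday (gaps cycle 3, 4, 3, 4, 3, 4).
So the schedule is: every Wednesday and Saturday.
Next Saturday: May 6 1995.
Next Wednesday: May 10 1995.
Next Saturday: May 13 1995.

May 6 1995, May 10 1995, May 13 1995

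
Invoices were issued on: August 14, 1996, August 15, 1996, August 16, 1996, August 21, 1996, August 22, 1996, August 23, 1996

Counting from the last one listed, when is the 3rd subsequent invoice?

Gaps: 1, 1, 5, 1, 1 days — not constant, but cyclic with period 3.
The events fall on every Wednesday, Thursday and Friday.
Next Wednesday: August 28, 1996.
The following Thursday is August 29, 1996.
The following Friday is August 30, 1996.

August 30, 1996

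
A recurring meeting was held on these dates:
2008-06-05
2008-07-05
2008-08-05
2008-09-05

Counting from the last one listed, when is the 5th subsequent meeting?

2009-02-05

The day-of-month is always 5 (30, 31, 31 days between events).
So this recurs on the 5th of each month.
Next: October 2008 → 2008-10-05.
November 2008: 2008-11-05.
December 2008: 2008-12-05.
January 2009: 2009-01-05.
Next: February 2009 → 2009-02-05.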